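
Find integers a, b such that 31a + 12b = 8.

Step 1: Check solvability.
gcd(31, 12) = 1
Since 1 divides 8, solutions exist.

Step 2: Apply extended Euclidean algorithm to find gcd.
We find integers such that 31*x0 + 12*y0 = 1

Step 3: Scale the particular solution.
Multiply by 8/1 = 8:
a = -40, b = 104

Step 4: Verify.
31*(-40) + 12*(104) = 8 = 8 ✓

a = -40, b = 104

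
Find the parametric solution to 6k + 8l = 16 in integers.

Step 1: Compute gcd(6, 8) = 2.
Since 2 divides 16, solutions exist.

Step 2: Find a particular solution using extended Euclidean algorithm.
We get k₀ = -8, l₀ = 8.
Check: 6*-8 + 8*8 = 16 = 16 ✓

Step 3: Write the general solution.
k = -8 + (8/2)t = -8 + 4t
l = 8 - (6/2)t = 8 - 3t
for any integer t.

k = -8 + 4t, l = 8 - 3t for integer t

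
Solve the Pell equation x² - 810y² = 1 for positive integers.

We seek the smallest positive integers (x, y) with x² - 810y² = 1, i.e., x² = 810y² + 1.
Try successive y values:
y = 1: x² = 810·1² + 1 = 811, not a perfect square
y = 2: x² = 810·2² + 1 = 3241, not a perfect square
y = 3: x² = 810·3² + 1 = 7291, not a perfect square
... continuing the search (or via continued fractions) ...
y = 962: x² = 810·962² + 1 = 749609641, x = 27379 ✓

Verify: 27379² - 810·962² = 749609641 - 749609640 = 1 ✓

x = 27379, y = 962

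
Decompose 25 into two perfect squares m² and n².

We need to find integers m, n > 0 such that m² + n² = 25.
Trying m = 3: n² = 25 - 3² = 25 - 9 = 16
n = 4
Check: 3² + 4² = 9 + 16 = 25 ✓

25 = 3² + 4²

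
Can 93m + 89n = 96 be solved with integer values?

Step 1: Compute gcd(93, 89).
gcd(93, 89) = 1

Step 2: Check divisibility.
Does 1 divide 96? 96 = 1 x 96, so yes.

By the theorem on linear Diophantine equations, 93m + 89n = 96 has integer solutions if and only if gcd(93, 89) divides 96. Since 1 | 96, solutions exist.

Yes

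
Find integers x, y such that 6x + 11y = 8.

Step 1: Check solvability.
gcd(6, 11) = 1
Since 1 divides 8, solutions exist.

Step 2: Apply extended Euclidean algorithm to find gcd.
We find integers such that 6*x0 + 11*y0 = 1

Step 3: Scale the particular solution.
Multiply by 8/1 = 8:
x = 16, y = -8

Step 4: Verify.
6*(16) + 11*(-8) = 8 = 8 ✓

x = 16, y = -8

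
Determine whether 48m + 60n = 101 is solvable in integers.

Step 1: Compute gcd(48, 60).
gcd(48, 60) = 12

Step 2: Check divisibility.
Does 12 divide 101? 101 = 12 x 8 + 5, so no.

By the theorem on linear Diophantine equations, 48m + 60n = 101 has integer solutions if and only if gcd(48, 60) divides 101. Since 12 does not divide 101, no solutions exist.

No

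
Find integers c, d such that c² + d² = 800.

We need to find integers c, d > 0 such that c² + d² = 800.
Trying c = 4: d² = 800 - 4² = 800 - 16 = 784
d = 28
Check: 4² + 28² = 16 + 784 = 800 ✓

800 = 4² + 28²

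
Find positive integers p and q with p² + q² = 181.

We need to find integers p, q > 0 such that p² + q² = 181.
Trying p = 9: q² = 181 - 9² = 181 - 81 = 100
q = 10
Check: 9² + 10² = 81 + 100 = 181 ✓

181 = 9² + 10²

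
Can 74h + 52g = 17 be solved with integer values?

Step 1: Compute gcd(74, 52).
gcd(74, 52) = 2

Step 2: Check divisibility.
Does 2 divide 17? 17 = 2 x 8 + 1, so no.

By the theorem on linear Diophantine equations, 74h + 52g = 17 has integer solutions if and only if gcd(74, 52) divides 17. Since 2 does not divide 17, no solutions exist.

No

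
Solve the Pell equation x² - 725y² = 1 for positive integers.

We seek the smallest positive integers (x, y) with x² - 725y² = 1, i.e., x² = 725y² + 1.
Try successive y values:
y = 1: x² = 725·1² + 1 = 726, not a perfect square
y = 2: x² = 725·2² + 1 = 2901, not a perfect square
y = 3: x² = 725·3² + 1 = 6526, not a perfect square
... continuing the search (or via continued fractions) ...
y = 364: x² = 725·364² + 1 = 96059601, x = 9801 ✓

Verify: 9801² - 725·364² = 96059601 - 96059600 = 1 ✓

x = 9801, y = 364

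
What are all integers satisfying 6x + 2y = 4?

Step 1: Compute gcd(6, 2) = 2.
Since 2 divides 4, solutions exist.

Step 2: Find a particular solution using extended Euclidean algorithm.
We get x₀ = 0, y₀ = 2.
Check: 6*0 + 2*2 = 4 = 4 ✓

Step 3: Write the general solution.
x = 0 + (2/2)t = 0 + 1t
y = 2 - (6/2)t = 2 - 3t
for any integer t.

x = 0 + 1t, y = 2 - 3t for integer t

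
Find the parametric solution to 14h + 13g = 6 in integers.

Step 1: Compute gcd(14, 13) = 1.
Since 1 divides 6, solutions exist.

Step 2: Find a particular solution using extended Euclidean algorithm.
We get h₀ = 6, g₀ = -6.
Check: 14*6 + 13*-6 = 6 = 6 ✓

Step 3: Write the general solution.
h = 6 + (13/1)t = 6 + 13t
g = -6 - (14/1)t = -6 - 14t
for any integer t.

h = 6 + 13t, g = -6 - 14t for integer t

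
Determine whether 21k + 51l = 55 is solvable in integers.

Step 1: Compute gcd(21, 51).
gcd(21, 51) = 3

Step 2: Check divisibility.
Does 3 divide 55? 55 = 3 x 18 + 1, so no.

By the theorem on linear Diophantine equations, 21k + 51l = 55 has integer solutions if and only if gcd(21, 51) divides 55. Since 3 does not divide 55, no solutions exist.

No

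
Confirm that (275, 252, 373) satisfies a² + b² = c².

Compute a² + b² = 275² + 252² = 75625 + 63504 = 139129
Compute c² = 373² = 139129
Since 139129 = 139129, confirmed.

Yes, it is a Pythagorean triple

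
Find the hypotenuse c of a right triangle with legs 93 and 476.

c² = a² + b² = 93² + 476² = 8649 + 226576 = 235225
c = sqrt(235225) = 485

485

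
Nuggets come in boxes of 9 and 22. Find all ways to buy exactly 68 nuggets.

We need non-negative integers (x, y) with 9x + 22y = 68.
For each x in 0..7, check if 68 - 9x is a non-negative multiple of 22.
No x yields an integer y ≥ 0.

No solution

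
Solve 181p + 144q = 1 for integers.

Step 1: Check solvability.
gcd(181, 144) = 1
Since 1 divides 1, solutions exist.

Step 2: Apply extended Euclidean algorithm to find gcd.
We find integers such that 181*x0 + 144*y0 = 1

Step 3: Scale the particular solution.
Multiply by 1/1 = 1:
p = -35, q = 44

Step 4: Verify.
181*(-35) + 144*(44) = 1 = 1 ✓

p = -35, q = 44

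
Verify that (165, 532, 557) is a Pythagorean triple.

Compute a² + b² = 165² + 532² = 27225 + 283024 = 310249
Compute c² = 557² = 310249
Since 310249 = 310249, confirmed.

Yes, it is a Pythagorean triple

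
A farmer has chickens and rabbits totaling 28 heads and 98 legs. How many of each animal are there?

Let c = chickens, r = rabbits.
Heads: c + r = 28
Legs: 2c + 4r = 98
From the first equation, c = 28 - r. Substitute:
2(28 - r) + 4r = 98
56 + 2r = 98
r = (98 - 56)/2 = 21
c = 28 - 21 = 7

Chickens: 7, Rabbits: 21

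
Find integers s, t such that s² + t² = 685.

We need to find integers s, t > 0 such that s² + t² = 685.
Trying s = 3: t² = 685 - 3² = 685 - 9 = 676
t = 26
Check: 3² + 26² = 9 + 676 = 685 ✓

685 = 3² + 26²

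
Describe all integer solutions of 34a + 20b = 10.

Step 1: Compute gcd(34, 20) = 2.
Since 2 divides 10, solutions exist.

Step 2: Find a particular solution using extended Euclidean algorithm.
We get a₀ = 15, b₀ = -25.
Check: 34*15 + 20*-25 = 10 = 10 ✓

Step 3: Write the general solution.
a = 15 + (20/2)t = 15 + 10t
b = -25 - (34/2)t = -25 - 17t
for any integer t.

a = 15 + 10t, b = -25 - 17t for integer t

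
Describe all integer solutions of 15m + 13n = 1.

Step 1: Compute gcd(15, 13) = 1.
Since 1 divides 1, solutions exist.

Step 2: Find a particular solution using extended Euclidean algorithm.
We get m₀ = -6, n₀ = 7.
Check: 15*-6 + 13*7 = 1 = 1 ✓

Step 3: Write the general solution.
m = -6 + (13/1)t = -6 + 13t
n = 7 - (15/1)t = 7 - 15t
for any integer t.

m = -6 + 13t, n = 7 - 15t for integer t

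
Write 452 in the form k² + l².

We need to find integers k, l > 0 such that k² + l² = 452.
Trying k = 14: l² = 452 - 14² = 452 - 196 = 256
l = 16
Check: 14² + 16² = 196 + 256 = 452 ✓

452 = 14² + 16²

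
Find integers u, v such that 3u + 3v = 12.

Step 1: Check solvability.
gcd(3, 3) = 3
Since 3 divides 12, solutions exist.

Step 2: Apply extended Euclidean algorithm to find gcd.
We find integers such that 3*x0 + 3*y0 = 3

Step 3: Scale the particular solution.
Multiply by 12/3 = 4:
u = 0, v = 4

Step 4: Verify.
3*(0) + 3*(4) = 12 = 12 ✓

u = 0, v = 4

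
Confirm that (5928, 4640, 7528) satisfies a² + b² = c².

Compute a² + b² = 5928² + 4640² = 35141184 + 21529600 = 56670784
Compute c² = 7528² = 56670784
Since 56670784 = 56670784, confirmed.

Yes, it is a Pythagorean triple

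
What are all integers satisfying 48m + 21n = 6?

Step 1: Compute gcd(48, 21) = 3.
Since 3 divides 6, solutions exist.

Step 2: Find a particular solution using extended Euclidean algorithm.
We get m₀ = -6, n₀ = 14.
Check: 48*-6 + 21*14 = 6 = 6 ✓

Step 3: Write the general solution.
m = -6 + (21/3)t = -6 + 7t
n = 14 - (48/3)t = 14 - 16t
for any integer t.

m = -6 + 7t, n = 14 - 16t for integer t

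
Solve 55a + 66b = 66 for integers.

Step 1: Check solvability.
gcd(55, 66) = 11
Since 11 divides 66, solutions exist.

Step 2: Apply extended Euclidean algorithm to find gcd.
We find integers such that 55*x0 + 66*y0 = 11

Step 3: Scale the particular solution.
Multiply by 66/11 = 6:
a = -6, b = 6

Step 4: Verify.
55*(-6) + 66*(6) = 66 = 66 ✓

a = -6, b = 6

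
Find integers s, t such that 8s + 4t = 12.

Step 1: Check solvability.
gcd(8, 4) = 4
Since 4 divides 12, solutions exist.

Step 2: Apply extended Euclidean algorithm to find gcd.
We find integers such that 8*x0 + 4*y0 = 4

Step 3: Scale the particular solution.
Multiply by 12/4 = 3:
s = 0, t = 3

Step 4: Verify.
8*(0) + 4*(3) = 12 = 12 ✓

s = 0, t = 3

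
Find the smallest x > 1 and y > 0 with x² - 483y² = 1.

We seek the smallest positive integers (x, y) with x² - 483y² = 1, i.e., x² = 483y² + 1.
Try successive y values:
y = 1: x² = 483·1² + 1 = 484, x = 22 ✓

Verify: 22² - 483·1² = 484 - 483 = 1 ✓

x = 22, y = 1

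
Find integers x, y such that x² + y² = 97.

We need to find integers x, y > 0 such that x² + y² = 97.
Trying x = 4: y² = 97 - 4² = 97 - 16 = 81
y = 9
Check: 4² + 9² = 16 + 81 = 97 ✓

97 = 4² + 9²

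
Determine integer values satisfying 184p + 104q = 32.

Step 1: Check solvability.
gcd(184, 104) = 8
Since 8 divides 32, solutions exist.

Step 2: Apply extended Euclidean algorithm to find gcd.
We find integers such that 184*x0 + 104*y0 = 8

Step 3: Scale the particular solution.
Multiply by 32/8 = 4:
p = 16, q = -28

Step 4: Verify.
184*(16) + 104*(-28) = 32 = 32 ✓

p = 16, q = -28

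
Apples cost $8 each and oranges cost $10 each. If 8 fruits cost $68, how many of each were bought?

Let a = apples, o = oranges.
a + o = 8
8a + 10o = 68
Substitute o = 8 - a:
8a + 10(8 - a) = 68
(8 - 10)a = 68 - 80
-2a = -12
a = 6, o = 8 - 6 = 2

Apples: 6, Oranges: 2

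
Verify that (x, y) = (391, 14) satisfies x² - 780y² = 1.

Compute x² = 391² = 152881
Compute 780y² = 780·14² = 780·196 = 152880
x² - 780y² = 152881 - 152880 = 1
Since this equals 1, (391, 14) is a solution.

Yes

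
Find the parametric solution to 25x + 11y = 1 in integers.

Step 1: Compute gcd(25, 11) = 1.
Since 1 divides 1, solutions exist.

Step 2: Find a particular solution using extended Euclidean algorithm.
We get x₀ = 4, y₀ = -9.
Check: 25*4 + 11*-9 = 1 = 1 ✓

Step 3: Write the general solution.
x = 4 + (11/1)t = 4 + 11t
y = -9 - (25/1)t = -9 - 25t
for any integer t.

x = 4 + 11t, y = -9 - 25t for integer t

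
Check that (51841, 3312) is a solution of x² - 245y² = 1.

Compute x² = 51841² = 2687489281
Compute 245y² = 245·3312² = 245·10969344 = 2687489280
x² - 245y² = 2687489281 - 2687489280 = 1
Since this equals 1, (51841, 3312) is a solution.

Yes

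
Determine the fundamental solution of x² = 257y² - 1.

We need x² = 257y² - 1. Try successive y:
y = 1: x² = 257·1² - 1 = 256 = 16² ✓
Check: 16² - 257·1² = 256 - 257 = -1 ✓

x = 16, y = 1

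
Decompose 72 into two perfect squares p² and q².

We need to find integers p, q > 0 such that p² + q² = 72.
Trying p = 6: q² = 72 - 6² = 72 - 36 = 36
q = 6
Check: 6² + 6² = 36 + 36 = 72 ✓

72 = 6² + 6²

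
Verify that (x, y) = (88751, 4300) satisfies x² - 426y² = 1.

Compute x² = 88751² = 7876740001
Compute 426y² = 426·4300² = 426·18490000 = 7876740000
x² - 426y² = 7876740001 - 7876740000 = 1
Since this equals 1, (88751, 4300) is a solution.

Yes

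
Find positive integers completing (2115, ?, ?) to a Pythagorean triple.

We need the other leg and hypotenuse such that 2115² + x² = c².
Take x = 2976, c = 3651: 2115² + 2976² = 4473225 + 8856576 = 13329801 = 3651² ✓
Triple: (2115, 2976, 3651)

(2115, 2976, 3651)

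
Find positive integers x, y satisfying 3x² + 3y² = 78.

Try small values of x and check whether (78 - 3x²)/3 is a perfect square.
x = 5: 3·5² = 75, so 3y² = 78 - 75 = 3, giving y² = 1, y = 1.
Check: 3·5² + 3·1² = 75 + 3 = 78 ✓

x = 5, y = 1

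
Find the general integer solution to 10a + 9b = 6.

Step 1: Compute gcd(10, 9) = 1.
Since 1 divides 6, solutions exist.

Step 2: Find a particular solution using extended Euclidean algorithm.
We get a₀ = 6, b₀ = -6.
Check: 10*6 + 9*-6 = 6 = 6 ✓

Step 3: Write the general solution.
a = 6 + (9/1)t = 6 + 9t
b = -6 - (10/1)t = -6 - 10t
for any integer t.

a = 6 + 9t, b = -6 - 10t for integer t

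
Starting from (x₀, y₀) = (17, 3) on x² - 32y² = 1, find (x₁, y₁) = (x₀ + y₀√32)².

Solutions to x² - Dy² = 1 are generated by powers of (x₀ + y₀√D).
The next solution satisfies x₁ + y₁√32 = (x₀ + y₀√32)², giving:
x₁ = x₀² + 32y₀² = 17² + 32·3² = 289 + 288 = 577
y₁ = 2x₀y₀ = 2·17·3 = 102

Verify: 577² - 32·102² = 332929 - 332928 = 1 ✓

x = 577, y = 102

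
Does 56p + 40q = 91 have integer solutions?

Step 1: Compute gcd(56, 40).
gcd(56, 40) = 8

Step 2: Check divisibility.
Does 8 divide 91? 91 = 8 x 11 + 3, so no.

By the theorem on linear Diophantine equations, 56p + 40q = 91 has integer solutions if and only if gcd(56, 40) divides 91. Since 8 does not divide 91, no solutions exist.

No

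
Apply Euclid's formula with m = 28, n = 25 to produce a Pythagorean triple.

a = m² - n² = 28² - 25² = 784 - 625 = 159
b = 2mn = 2·28·25 = 1400
c = m² + n² = 784 + 625 = 1409
Verify: 159² + 1400² = 25281 + 1960000 = 1985281 = 1409² ✓

(159, 1400, 1409)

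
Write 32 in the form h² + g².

We need to find integers h, g > 0 such that h² + g² = 32.
Trying h = 4: g² = 32 - 4² = 32 - 16 = 16
g = 4
Check: 4² + 4² = 16 + 16 = 32 ✓

32 = 4² + 4²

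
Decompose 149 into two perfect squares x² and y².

We need to find integers x, y > 0 such that x² + y² = 149.
Trying x = 7: y² = 149 - 7² = 149 - 49 = 100
y = 10
Check: 7² + 10² = 49 + 100 = 149 ✓

149 = 7² + 10²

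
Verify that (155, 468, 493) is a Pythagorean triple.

Compute a² + b² = 155² + 468² = 24025 + 219024 = 243049
Compute c² = 493² = 243049
Since 243049 = 243049, confirmed.

Yes, it is a Pythagorean triple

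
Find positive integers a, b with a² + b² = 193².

We need a² + b² = 193² = 37249.
Trying: 95² + 168² = 9025 + 28224 = 37249 ✓

(95, 168, 193)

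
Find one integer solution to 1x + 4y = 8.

Step 1: Check solvability.
gcd(1, 4) = 1
Since 1 divides 8, solutions exist.

Step 2: Apply extended Euclidean algorithm to find gcd.
We find integers such that 1*x0 + 4*y0 = 1

Step 3: Scale the particular solution.
Multiply by 8/1 = 8:
x = 8, y = 0

Step 4: Verify.
1*(8) + 4*(0) = 8 = 8 ✓

x = 8, y = 0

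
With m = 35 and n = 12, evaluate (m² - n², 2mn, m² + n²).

a = m² - n² = 1225 - 144 = 1081
b = 2mn = 2·35·12 = 840
c = m² + n² = 1225 + 144 = 1369
Verify: 1081² + 840² = 1168561 + 705600 = 1874161 = 1369² ✓

(1081, 840, 1369)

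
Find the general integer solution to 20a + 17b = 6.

Step 1: Compute gcd(20, 17) = 1.
Since 1 divides 6, solutions exist.

Step 2: Find a particular solution using extended Euclidean algorithm.
We get a₀ = 36, b₀ = -42.
Check: 20*36 + 17*-42 = 6 = 6 ✓

Step 3: Write the general solution.
a = 36 + (17/1)t = 36 + 17t
b = -42 - (20/1)t = -42 - 20t
for any integer t.

a = 36 + 17t, b = -42 - 20t for integer t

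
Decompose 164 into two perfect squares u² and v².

We need to find integers u, v > 0 such that u² + v² = 164.
Trying u = 8: v² = 164 - 8² = 164 - 64 = 100
v = 10
Check: 8² + 10² = 64 + 100 = 164 ✓

164 = 8² + 10²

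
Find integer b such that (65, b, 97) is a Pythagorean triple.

b² = c² - a² = 97² - 65² = 9409 - 4225 = 5184
b = sqrt(5184) = 72

72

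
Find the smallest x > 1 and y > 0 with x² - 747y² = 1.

We seek the smallest positive integers (x, y) with x² - 747y² = 1, i.e., x² = 747y² + 1.
Try successive y values:
y = 1: x² = 747·1² + 1 = 748, not a perfect square
y = 2: x² = 747·2² + 1 = 2989, not a perfect square
y = 3: x² = 747·3² + 1 = 6724, x = 82 ✓

Verify: 82² - 747·3² = 6724 - 6723 = 1 ✓

x = 82, y = 3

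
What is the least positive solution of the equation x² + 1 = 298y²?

We need x² = 298y² - 1. Try successive y:
y = 1: x² = 298·1² - 1 = 297, not a perfect square
y = 2: x² = 298·2² - 1 = 1191, not a perfect square
y = 3: x² = 298·3² - 1 = 2681, not a perfect square
...
y = 23725: x² = 298·23725² - 1 = 167736936249 = 409557² ✓
Check: 409557² - 298·23725² = 167736936249 - 167736936250 = -1 ✓

x = 409557, y = 23725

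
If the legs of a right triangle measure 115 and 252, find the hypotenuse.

c² = a² + b² = 115² + 252² = 13225 + 63504 = 76729
c = 277

277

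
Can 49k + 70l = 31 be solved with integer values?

Step 1: Compute gcd(49, 70).
gcd(49, 70) = 7

Step 2: Check divisibility.
Does 7 divide 31? 31 = 7 x 4 + 3, so no.

By the theorem on linear Diophantine equations, 49k + 70l = 31 has integer solutions if and only if gcd(49, 70) divides 31. Since 7 does not divide 31, no solutions exist.

No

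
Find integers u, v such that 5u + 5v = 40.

Step 1: Check solvability.
gcd(5, 5) = 5
Since 5 divides 40, solutions exist.

Step 2: Apply extended Euclidean algorithm to find gcd.
We find integers such that 5*x0 + 5*y0 = 5

Step 3: Scale the particular solution.
Multiply by 40/5 = 8:
u = 0, v = 8

Step 4: Verify.
5*(0) + 5*(8) = 40 = 40 ✓

u = 0, v = 8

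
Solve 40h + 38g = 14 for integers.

Step 1: Check solvability.
gcd(40, 38) = 2
Since 2 divides 14, solutions exist.

Step 2: Apply extended Euclidean algorithm to find gcd.
We find integers such that 40*x0 + 38*y0 = 2

Step 3: Scale the particular solution.
Multiply by 14/2 = 7:
h = 7, g = -7

Step 4: Verify.
40*(7) + 38*(-7) = 14 = 14 ✓

h = 7, g = -7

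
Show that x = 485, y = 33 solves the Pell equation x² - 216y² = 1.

Compute x² = 485² = 235225
Compute 216y² = 216·33² = 216·1089 = 235224
x² - 216y² = 235225 - 235224 = 1
Since this equals 1, (485, 33) is a solution.

Yes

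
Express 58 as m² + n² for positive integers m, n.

We need to find integers m, n > 0 such that m² + n² = 58.
Trying m = 3: n² = 58 - 3² = 58 - 9 = 49
n = 7
Check: 3² + 7² = 9 + 49 = 58 ✓

58 = 3² + 7²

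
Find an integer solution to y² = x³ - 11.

Try small integer x values and check whether x³ - 11 is a perfect square.
x = 15: x³ - 11 = 15³ - 11 = 3375 - 11 = 3364
Is 3364 a perfect square? 58² = 3364 ✓
So (x, y) = (15, -58) is a solution.

x = 15, y = -58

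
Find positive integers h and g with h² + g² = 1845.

We need to find integers h, g > 0 such that h² + g² = 1845.
Trying h = 9: g² = 1845 - 9² = 1845 - 81 = 1764
g = 42
Check: 9² + 42² = 81 + 1764 = 1845 ✓

1845 = 9² + 42²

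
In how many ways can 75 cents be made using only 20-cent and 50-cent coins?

We need non-negative integers (x, y) with 20x + 50y = 75.
For each x from 0 to 3, check if (75 - 20x) is a non-negative multiple of 50.
Solutions (x, y): none
Count: 0

0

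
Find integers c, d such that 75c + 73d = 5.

Step 1: Check solvability.
gcd(75, 73) = 1
Since 1 divides 5, solutions exist.

Step 2: Apply extended Euclidean algorithm to find gcd.
We find integers such that 75*x0 + 73*y0 = 1

Step 3: Scale the particular solution.
Multiply by 5/1 = 5:
c = -180, d = 185

Step 4: Verify.
75*(-180) + 73*(185) = 5 = 5 ✓

c = -180, d = 185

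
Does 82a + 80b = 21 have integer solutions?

Step 1: Compute gcd(82, 80).
gcd(82, 80) = 2

Step 2: Check divisibility.
Does 2 divide 21? 21 = 2 x 10 + 1, so no.

By the theorem on linear Diophantine equations, 82a + 80b = 21 has integer solutions if and only if gcd(82, 80) divides 21. Since 2 does not divide 21, no solutions exist.

No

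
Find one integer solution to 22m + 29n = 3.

Step 1: Check solvability.
gcd(22, 29) = 1
Since 1 divides 3, solutions exist.

Step 2: Apply extended Euclidean algorithm to find gcd.
We find integers such that 22*x0 + 29*y0 = 1

Step 3: Scale the particular solution.
Multiply by 3/1 = 3:
m = 12, n = -9

Step 4: Verify.
22*(12) + 29*(-9) = 3 = 3 ✓

m = 12, n = -9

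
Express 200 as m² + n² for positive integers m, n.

We need to find integers m, n > 0 such that m² + n² = 200.
Trying m = 2: n² = 200 - 2² = 200 - 4 = 196
n = 14
Check: 2² + 14² = 4 + 196 = 200 ✓

200 = 2² + 14²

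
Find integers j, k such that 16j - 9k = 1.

Step 1: Check solvability.
gcd(16, 9) = 1
Since 1 divides 1, solutions exist.

Step 2: Apply extended Euclidean algorithm to find gcd.
We find integers such that 16*x0 + 9*y0 = 1

Step 3: Scale the particular solution.
Multiply by 1/1 = 1:
j = 4, k = 7

Step 4: Verify.
16*(4) - 9*(7) = 1 = 1 ✓

j = 4, k = 7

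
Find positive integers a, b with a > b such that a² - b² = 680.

Factor: a² - b² = (a+b)(a-b) = 680.
We need two factors of 680 with the same parity.
Use a+b = 340 and a-b = 2 (product 340·2 = 680).
Adding: 2a = 342, so a = 171.
Subtracting: 2b = 338, so b = 169.
Check: 171² - 169² = 29241 - 28561 = 680 ✓

a = 171, b = 169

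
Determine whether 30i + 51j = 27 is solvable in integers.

Step 1: Compute gcd(30, 51).
gcd(30, 51) = 3

Step 2: Check divisibility.
Does 3 divide 27? 27 = 3 x 9, so yes.

By the theorem on linear Diophantine equations, 30i + 51j = 27 has integer solutions if and only if gcd(30, 51) divides 27. Since 3 | 27, solutions exist.

Yes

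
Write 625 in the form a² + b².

We need to find integers a, b > 0 such that a² + b² = 625.
Trying a = 7: b² = 625 - 7² = 625 - 49 = 576
b = 24
Check: 7² + 24² = 49 + 576 = 625 ✓

625 = 7² + 24²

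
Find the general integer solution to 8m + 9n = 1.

Step 1: Compute gcd(8, 9) = 1.
Since 1 divides 1, solutions exist.

Step 2: Find a particular solution using extended Euclidean algorithm.
We get m₀ = -1, n₀ = 1.
Check: 8*-1 + 9*1 = 1 = 1 ✓

Step 3: Write the general solution.
m = -1 + (9/1)t = -1 + 9t
n = 1 - (8/1)t = 1 - 8t
for any integer t.

m = -1 + 9t, n = 1 - 8t for integer t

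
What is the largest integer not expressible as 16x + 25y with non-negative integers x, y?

For two coprime denominations a and b, the Frobenius number (largest value not representable as a non-negative combination) is ab - a - b.
Here gcd(16, 25) = 1, so they are coprime.
F(16, 25) = 16·25 - 16 - 25 = 400 - 41 = 359

359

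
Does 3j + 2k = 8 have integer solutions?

Step 1: Compute gcd(3, 2).
gcd(3, 2) = 1

Step 2: Check divisibility.
Does 1 divide 8? 8 = 1 x 8, so yes.

By the theorem on linear Diophantine equations, 3j + 2k = 8 has integer solutions if and only if gcd(3, 2) divides 8. Since 1 | 8, solutions exist.

Yes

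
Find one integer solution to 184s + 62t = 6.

Step 1: Check solvability.
gcd(184, 62) = 2
Since 2 divides 6, solutions exist.

Step 2: Apply extended Euclidean algorithm to find gcd.
We find integers such that 184*x0 + 62*y0 = 2

Step 3: Scale the particular solution.
Multiply by 6/2 = 3:
s = -3, t = 9

Step 4: Verify.
184*(-3) + 62*(9) = 6 = 6 ✓

s = -3, t = 9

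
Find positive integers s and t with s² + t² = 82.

We need to find integers s, t > 0 such that s² + t² = 82.
Trying s = 1: t² = 82 - 1² = 82 - 1 = 81
t = 9
Check: 1² + 9² = 1 + 81 = 82 ✓

82 = 1² + 9²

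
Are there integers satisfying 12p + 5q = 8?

Step 1: Compute gcd(12, 5).
gcd(12, 5) = 1

Step 2: Check divisibility.
Does 1 divide 8? 8 = 1 x 8, so yes.

By the theorem on linear Diophantine equations, 12p + 5q = 8 has integer solutions if and only if gcd(12, 5) divides 8. Since 1 | 8, solutions exist.

Yes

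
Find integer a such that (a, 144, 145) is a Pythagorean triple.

a² = c² - b² = 145² - 144² = 21025 - 20736 = 289
a = sqrt(289) = 17

17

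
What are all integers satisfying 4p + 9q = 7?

Step 1: Compute gcd(4, 9) = 1.
Since 1 divides 7, solutions exist.

Step 2: Find a particular solution using extended Euclidean algorithm.
We get p₀ = -14, q₀ = 7.
Check: 4*-14 + 9*7 = 7 = 7 ✓

Step 3: Write the general solution.
p = -14 + (9/1)t = -14 + 9t
q = 7 - (4/1)t = 7 - 4t
for any integer t.

p = -14 + 9t, q = 7 - 4t for integer t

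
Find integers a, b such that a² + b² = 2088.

We need to find integers a, b > 0 such that a² + b² = 2088.
Trying a = 18: b² = 2088 - 18² = 2088 - 324 = 1764
b = 42
Check: 18² + 42² = 324 + 1764 = 2088 ✓

2088 = 18² + 42²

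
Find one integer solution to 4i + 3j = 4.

Step 1: Check solvability.
gcd(4, 3) = 1
Since 1 divides 4, solutions exist.

Step 2: Apply extended Euclidean algorithm to find gcd.
We find integers such that 4*x0 + 3*y0 = 1

Step 3: Scale the particular solution.
Multiply by 4/1 = 4:
i = 4, j = -4

Step 4: Verify.
4*(4) + 3*(-4) = 4 = 4 ✓

i = 4, j = -4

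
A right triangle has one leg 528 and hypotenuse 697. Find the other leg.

a² = c² - b² = 485809 - 278784 = 207025
a = 455

455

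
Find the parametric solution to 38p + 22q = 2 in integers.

Step 1: Compute gcd(38, 22) = 2.
Since 2 divides 2, solutions exist.

Step 2: Find a particular solution using extended Euclidean algorithm.
We get p₀ = -4, q₀ = 7.
Check: 38*-4 + 22*7 = 2 = 2 ✓

Step 3: Write the general solution.
p = -4 + (22/2)t = -4 + 11t
q = 7 - (38/2)t = 7 - 19t
for any integer t.

p = -4 + 11t, q = 7 - 19t for integer t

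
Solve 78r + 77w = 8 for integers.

Step 1: Check solvability.
gcd(78, 77) = 1
Since 1 divides 8, solutions exist.

Step 2: Apply extended Euclidean algorithm to find gcd.
We find integers such that 78*x0 + 77*y0 = 1

Step 3: Scale the particular solution.
Multiply by 8/1 = 8:
r = 8, w = -8

Step 4: Verify.
78*(8) + 77*(-8) = 8 = 8 ✓

r = 8, w = -8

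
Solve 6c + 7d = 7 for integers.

Step 1: Check solvability.
gcd(6, 7) = 1
Since 1 divides 7, solutions exist.

Step 2: Apply extended Euclidean algorithm to find gcd.
We find integers such that 6*x0 + 7*y0 = 1

Step 3: Scale the particular solution.
Multiply by 7/1 = 7:
c = -7, d = 7

Step 4: Verify.
6*(-7) + 7*(7) = 7 = 7 ✓

c = -7, d = 7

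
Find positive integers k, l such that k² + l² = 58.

Search for k with 58 - k² a perfect square.
k = 3: 58 - 3² = 58 - 9 = 49 = 7² ✓
So k = 3, l = 7.

k = 3, l = 7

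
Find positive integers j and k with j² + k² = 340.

We need to find integers j, k > 0 such that j² + k² = 340.
Trying j = 4: k² = 340 - 4² = 340 - 16 = 324
k = 18
Check: 4² + 18² = 16 + 324 = 340 ✓

340 = 4² + 18²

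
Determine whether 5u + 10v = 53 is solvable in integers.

Step 1: Compute gcd(5, 10).
gcd(5, 10) = 5

Step 2: Check divisibility.
Does 5 divide 53? 53 = 5 x 10 + 3, so no.

By the theorem on linear Diophantine equations, 5u + 10v = 53 has integer solutions if and only if gcd(5, 10) divides 53. Since 5 does not divide 53, no solutions exist.

No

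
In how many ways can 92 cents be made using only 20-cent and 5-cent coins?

We need non-negative integers (x, y) with 20x + 5y = 92.
For each x from 0 to 4, check if (92 - 20x) is a non-negative multiple of 5.
Solutions (x, y): none
Count: 0

0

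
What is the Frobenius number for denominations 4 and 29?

For two coprime denominations a and b, the Frobenius number (largest value not representable as a non-negative combination) is ab - a - b.
Here gcd(4, 29) = 1, so they are coprime.
F(4, 29) = 4·29 - 4 - 29 = 116 - 33 = 83

83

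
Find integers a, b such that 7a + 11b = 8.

Step 1: Check solvability.
gcd(7, 11) = 1
Since 1 divides 8, solutions exist.

Step 2: Apply extended Euclidean algorithm to find gcd.
We find integers such that 7*x0 + 11*y0 = 1

Step 3: Scale the particular solution.
Multiply by 8/1 = 8:
a = -24, b = 16

Step 4: Verify.
7*(-24) + 11*(16) = 8 = 8 ✓

a = -24, b = 16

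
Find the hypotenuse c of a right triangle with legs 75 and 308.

c² = a² + b² = 75² + 308² = 5625 + 94864 = 100489
c = 317

317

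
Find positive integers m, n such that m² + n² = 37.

Search for m with 37 - m² a perfect square.
m = 1: 37 - 1² = 37 - 1 = 36 = 6² ✓
So m = 1, n = 6.

m = 1, n = 6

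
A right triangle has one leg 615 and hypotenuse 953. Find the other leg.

b² = c² - a² = 908209 - 378225 = 529984
b = 728

728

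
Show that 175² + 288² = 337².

Compute a² + b²:
175² + 288² = 30625 + 82944 = 113569
Compute c²:
337² = 113569
Since 113569 = 113569, it is a Pythagorean triple.

Yes, it is a Pythagorean triple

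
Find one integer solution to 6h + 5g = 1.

Step 1: Check solvability.
gcd(6, 5) = 1
Since 1 divides 1, solutions exist.

Step 2: Apply extended Euclidean algorithm to find gcd.
We find integers such that 6*x0 + 5*y0 = 1

Step 3: Scale the particular solution.
Multiply by 1/1 = 1:
h = 1, g = -1

Step 4: Verify.
6*(1) + 5*(-1) = 1 = 1 ✓

h = 1, g = -1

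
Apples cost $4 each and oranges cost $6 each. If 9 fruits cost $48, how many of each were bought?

Let a = apples, o = oranges.
a + o = 9
4a + 6o = 48
Substitute o = 9 - a:
4a + 6(9 - a) = 48
(4 - 6)a = 48 - 54
-2a = -6
a = 3, o = 9 - 3 = 6

Apples: 3, Oranges: 6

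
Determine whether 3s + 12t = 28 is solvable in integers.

Step 1: Compute gcd(3, 12).
gcd(3, 12) = 3

Step 2: Check divisibility.
Does 3 divide 28? 28 = 3 x 9 + 1, so no.

By the theorem on linear Diophantine equations, 3s + 12t = 28 has integer solutions if and only if gcd(3, 12) divides 28. Since 3 does not divide 28, no solutions exist.

No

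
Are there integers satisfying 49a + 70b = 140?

Step 1: Compute gcd(49, 70).
gcd(49, 70) = 7

Step 2: Check divisibility.
Does 7 divide 140? 140 = 7 x 20, so yes.

By the theorem on linear Diophantine equations, 49a + 70b = 140 has integer solutions if and only if gcd(49, 70) divides 140. Since 7 | 140, solutions exist.

Yes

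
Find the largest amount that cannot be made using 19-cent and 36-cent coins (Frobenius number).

For two coprime denominations a and b, the Frobenius number (largest value not representable as a non-negative combination) is ab - a - b.
Here gcd(19, 36) = 1, so they are coprime.
F(19, 36) = 19·36 - 19 - 36 = 684 - 55 = 629

629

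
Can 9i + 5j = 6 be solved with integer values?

Step 1: Compute gcd(9, 5).
gcd(9, 5) = 1

Step 2: Check divisibility.
Does 1 divide 6? 6 = 1 x 6, so yes.

By the theorem on linear Diophantine equations, 9i + 5j = 6 has integer solutions if and only if gcd(9, 5) divides 6. Since 1 | 6, solutions exist.

Yes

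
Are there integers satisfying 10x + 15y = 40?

Step 1: Compute gcd(10, 15).
gcd(10, 15) = 5

Step 2: Check divisibility.
Does 5 divide 40? 40 = 5 x 8, so yes.

By the theorem on linear Diophantine equations, 10x + 15y = 40 has integer solutions if and only if gcd(10, 15) divides 40. Since 5 | 40, solutions exist.

Yes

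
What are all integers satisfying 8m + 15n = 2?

Step 1: Compute gcd(8, 15) = 1.
Since 1 divides 2, solutions exist.

Step 2: Find a particular solution using extended Euclidean algorithm.
We get m₀ = 4, n₀ = -2.
Check: 8*4 + 15*-2 = 2 = 2 ✓

Step 3: Write the general solution.
m = 4 + (15/1)t = 4 + 15t
n = -2 - (8/1)t = -2 - 8t
for any integer t.

m = 4 + 15t, n = -2 - 8t for integer t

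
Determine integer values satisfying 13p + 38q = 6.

Step 1: Check solvability.
gcd(13, 38) = 1
Since 1 divides 6, solutions exist.

Step 2: Apply extended Euclidean algorithm to find gcd.
We find integers such that 13*x0 + 38*y0 = 1

Step 3: Scale the particular solution.
Multiply by 6/1 = 6:
p = 18, q = -6

Step 4: Verify.
13*(18) + 38*(-6) = 6 = 6 ✓

p = 18, q = -6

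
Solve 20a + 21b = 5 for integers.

Step 1: Check solvability.
gcd(20, 21) = 1
Since 1 divides 5, solutions exist.

Step 2: Apply extended Euclidean algorithm to find gcd.
We find integers such that 20*x0 + 21*y0 = 1

Step 3: Scale the particular solution.
Multiply by 5/1 = 5:
a = -5, b = 5

Step 4: Verify.
20*(-5) + 21*(5) = 5 = 5 ✓

a = -5, b = 5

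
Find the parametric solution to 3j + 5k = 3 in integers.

Step 1: Compute gcd(3, 5) = 1.
Since 1 divides 3, solutions exist.

Step 2: Find a particular solution using extended Euclidean algorithm.
We get j₀ = 6, k₀ = -3.
Check: 3*6 + 5*-3 = 3 = 3 ✓

Step 3: Write the general solution.
j = 6 + (5/1)t = 6 + 5t
k = -3 - (3/1)t = -3 - 3t
for any integer t.

j = 6 + 5t, k = -3 - 3t for integer t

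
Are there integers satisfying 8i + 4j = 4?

Step 1: Compute gcd(8, 4).
gcd(8, 4) = 4

Step 2: Check divisibility.
Does 4 divide 4? 4 = 4 x 1, so yes.

By the theorem on linear Diophantine equations, 8i + 4j = 4 has integer solutions if and only if gcd(8, 4) divides 4. Since 4 | 4, solutions exist.

Yes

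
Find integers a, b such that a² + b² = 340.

We need to find integers a, b > 0 such that a² + b² = 340.
Trying a = 4: b² = 340 - 4² = 340 - 16 = 324
b = 18
Check: 4² + 18² = 16 + 324 = 340 ✓

340 = 4² + 18²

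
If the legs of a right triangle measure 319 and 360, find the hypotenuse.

c² = a² + b² = 319² + 360² = 101761 + 129600 = 231361
c = 481

481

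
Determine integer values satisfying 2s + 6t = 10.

Step 1: Check solvability.
gcd(2, 6) = 2
Since 2 divides 10, solutions exist.

Step 2: Apply extended Euclidean algorithm to find gcd.
We find integers such that 2*x0 + 6*y0 = 2

Step 3: Scale the particular solution.
Multiply by 10/2 = 5:
s = 5, t = 0

Step 4: Verify.
2*(5) + 6*(0) = 10 = 10 ✓

s = 5, t = 0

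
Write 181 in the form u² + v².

We need to find integers u, v > 0 such that u² + v² = 181.
Trying u = 9: v² = 181 - 9² = 181 - 81 = 100
v = 10
Check: 9² + 10² = 81 + 100 = 181 ✓

181 = 9² + 10²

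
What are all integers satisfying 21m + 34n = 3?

Step 1: Compute gcd(21, 34) = 1.
Since 1 divides 3, solutions exist.

Step 2: Find a particular solution using extended Euclidean algorithm.
We get m₀ = 39, n₀ = -24.
Check: 21*39 + 34*-24 = 3 = 3 ✓

Step 3: Write the general solution.
m = 39 + (34/1)t = 39 + 34t
n = -24 - (21/1)t = -24 - 21t
for any integer t.

m = 39 + 34t, n = -24 - 21t for integer t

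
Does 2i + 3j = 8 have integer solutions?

Step 1: Compute gcd(2, 3).
gcd(2, 3) = 1

Step 2: Check divisibility.
Does 1 divide 8? 8 = 1 x 8, so yes.

By the theorem on linear Diophantine equations, 2i + 3j = 8 has integer solutions if and only if gcd(2, 3) divides 8. Since 1 | 8, solutions exist.

Yes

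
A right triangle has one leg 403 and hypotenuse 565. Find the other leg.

b² = c² - a² = 319225 - 162409 = 156816
b = 396

396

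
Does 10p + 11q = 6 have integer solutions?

Step 1: Compute gcd(10, 11).
gcd(10, 11) = 1

Step 2: Check divisibility.
Does 1 divide 6? 6 = 1 x 6, so yes.

By the theorem on linear Diophantine equations, 10p + 11q = 6 has integer solutions if and only if gcd(10, 11) divides 6. Since 1 | 6, solutions exist.

Yes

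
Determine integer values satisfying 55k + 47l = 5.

Step 1: Check solvability.
gcd(55, 47) = 1
Since 1 divides 5, solutions exist.

Step 2: Apply extended Euclidean algorithm to find gcd.
We find integers such that 55*x0 + 47*y0 = 1

Step 3: Scale the particular solution.
Multiply by 5/1 = 5:
k = 30, l = -35

Step 4: Verify.
55*(30) + 47*(-35) = 5 = 5 ✓

k = 30, l = -35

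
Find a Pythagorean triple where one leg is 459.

We need the other leg and hypotenuse such that 459² + x² = c².
Take x = 220, c = 509: 459² + 220² = 210681 + 48400 = 259081 = 509² ✓
Triple: (459, 220, 509)

(459, 220, 509)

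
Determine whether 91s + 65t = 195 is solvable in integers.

Step 1: Compute gcd(91, 65).
gcd(91, 65) = 13

Step 2: Check divisibility.
Does 13 divide 195? 195 = 13 x 15, so yes.

By the theorem on linear Diophantine equations, 91s + 65t = 195 has integer solutions if and only if gcd(91, 65) divides 195. Since 13 | 195, solutions exist.

Yes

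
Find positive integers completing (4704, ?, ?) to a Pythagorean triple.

We need the other leg and hypotenuse such that 4704² + x² = c².
Take x = 1295, c = 4879: 4704² + 1295² = 22127616 + 1677025 = 23804641 = 4879² ✓
Triple: (1295, 4704, 4879)

(1295, 4704, 4879)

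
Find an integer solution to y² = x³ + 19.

Try small integer x values and check whether x³ + 19 is a perfect square.
x = 5: x³ + 19 = 5³ + 19 = 125 + 19 = 144
Is 144 a perfect square? 12² = 144 ✓
So (x, y) = (5, -12) is a solution.

x = 5, y = -12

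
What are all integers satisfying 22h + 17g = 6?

Step 1: Compute gcd(22, 17) = 1.
Since 1 divides 6, solutions exist.

Step 2: Find a particular solution using extended Euclidean algorithm.
We get h₀ = 42, g₀ = -54.
Check: 22*42 + 17*-54 = 6 = 6 ✓

Step 3: Write the general solution.
h = 42 + (17/1)t = 42 + 17t
g = -54 - (22/1)t = -54 - 22t
for any integer t.

h = 42 + 17t, g = -54 - 22t for integer t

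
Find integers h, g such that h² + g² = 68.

We need to find integers h, g > 0 such that h² + g² = 68.
Trying h = 2: g² = 68 - 2² = 68 - 4 = 64
g = 8
Check: 2² + 8² = 4 + 64 = 68 ✓

68 = 2² + 8²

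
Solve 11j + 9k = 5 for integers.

Step 1: Check solvability.
gcd(11, 9) = 1
Since 1 divides 5, solutions exist.

Step 2: Apply extended Euclidean algorithm to find gcd.
We find integers such that 11*x0 + 9*y0 = 1

Step 3: Scale the particular solution.
Multiply by 5/1 = 5:
j = -20, k = 25

Step 4: Verify.
11*(-20) + 9*(25) = 5 = 5 ✓

j = -20, k = 25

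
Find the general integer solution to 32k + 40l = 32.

Step 1: Compute gcd(32, 40) = 8.
Since 8 divides 32, solutions exist.

Step 2: Find a particular solution using extended Euclidean algorithm.
We get k₀ = -4, l₀ = 4.
Check: 32*-4 + 40*4 = 32 = 32 ✓

Step 3: Write the general solution.
k = -4 + (40/8)t = -4 + 5t
l = 4 - (32/8)t = 4 - 4t
for any integer t.

k = -4 + 5t, l = 4 - 4t for integer t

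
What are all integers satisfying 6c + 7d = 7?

Step 1: Compute gcd(6, 7) = 1.
Since 1 divides 7, solutions exist.

Step 2: Find a particular solution using extended Euclidean algorithm.
We get c₀ = -7, d₀ = 7.
Check: 6*-7 + 7*7 = 7 = 7 ✓

Step 3: Write the general solution.
c = -7 + (7/1)t = -7 + 7t
d = 7 - (6/1)t = 7 - 6t
for any integer t.

c = -7 + 7t, d = 7 - 6t for integer t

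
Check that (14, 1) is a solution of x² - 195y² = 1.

Compute x² = 14² = 196
Compute 195y² = 195·1² = 195·1 = 195
x² - 195y² = 196 - 195 = 1
Since this equals 1, (14, 1) is a solution.

Yes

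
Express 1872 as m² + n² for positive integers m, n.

We need to find integers m, n > 0 such that m² + n² = 1872.
Trying m = 24: n² = 1872 - 24² = 1872 - 576 = 1296
n = 36
Check: 24² + 36² = 576 + 1296 = 1872 ✓

1872 = 24² + 36²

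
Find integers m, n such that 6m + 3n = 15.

Step 1: Check solvability.
gcd(6, 3) = 3
Since 3 divides 15, solutions exist.

Step 2: Apply extended Euclidean algorithm to find gcd.
We find integers such that 6*x0 + 3*y0 = 3

Step 3: Scale the particular solution.
Multiply by 15/3 = 5:
m = 0, n = 5

Step 4: Verify.
6*(0) + 3*(5) = 15 = 15 ✓

m = 0, n = 5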